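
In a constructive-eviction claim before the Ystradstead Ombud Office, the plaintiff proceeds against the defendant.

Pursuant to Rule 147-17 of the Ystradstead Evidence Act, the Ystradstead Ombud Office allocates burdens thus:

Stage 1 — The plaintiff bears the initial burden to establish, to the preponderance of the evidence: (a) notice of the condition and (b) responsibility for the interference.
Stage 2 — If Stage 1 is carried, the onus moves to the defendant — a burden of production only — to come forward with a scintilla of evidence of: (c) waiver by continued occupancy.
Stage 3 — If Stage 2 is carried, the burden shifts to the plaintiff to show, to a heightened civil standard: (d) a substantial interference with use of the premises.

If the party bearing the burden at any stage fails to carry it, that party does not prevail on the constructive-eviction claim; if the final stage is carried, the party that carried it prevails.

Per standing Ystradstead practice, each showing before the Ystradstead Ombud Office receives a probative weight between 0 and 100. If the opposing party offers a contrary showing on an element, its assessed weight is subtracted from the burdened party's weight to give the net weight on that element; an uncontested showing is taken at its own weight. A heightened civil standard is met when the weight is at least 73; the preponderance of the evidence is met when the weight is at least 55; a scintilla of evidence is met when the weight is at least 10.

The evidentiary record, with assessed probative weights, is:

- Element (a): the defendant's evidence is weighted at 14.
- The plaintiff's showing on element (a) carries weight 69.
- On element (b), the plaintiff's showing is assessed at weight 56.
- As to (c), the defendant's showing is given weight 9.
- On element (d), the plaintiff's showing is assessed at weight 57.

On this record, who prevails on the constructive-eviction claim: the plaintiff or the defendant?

Stage 1 — burden on plaintiff; standard: the preponderance of the evidence (weight is at least 55).
    (a): 69 − 14 = 55 ≥ 55 [met]
    (b): 56 ≥ 55 [met]
  Stage 1 carried; the burden shifts to the defendant.
Stage 2 — burden on defendant; standard: a scintilla of evidence (weight is at least 10).
    (c): 9 < 10 [not met]
  Not every element is met, so the defendant fails to carry Stage 2.
So the plaintiff prevails.

plaintiff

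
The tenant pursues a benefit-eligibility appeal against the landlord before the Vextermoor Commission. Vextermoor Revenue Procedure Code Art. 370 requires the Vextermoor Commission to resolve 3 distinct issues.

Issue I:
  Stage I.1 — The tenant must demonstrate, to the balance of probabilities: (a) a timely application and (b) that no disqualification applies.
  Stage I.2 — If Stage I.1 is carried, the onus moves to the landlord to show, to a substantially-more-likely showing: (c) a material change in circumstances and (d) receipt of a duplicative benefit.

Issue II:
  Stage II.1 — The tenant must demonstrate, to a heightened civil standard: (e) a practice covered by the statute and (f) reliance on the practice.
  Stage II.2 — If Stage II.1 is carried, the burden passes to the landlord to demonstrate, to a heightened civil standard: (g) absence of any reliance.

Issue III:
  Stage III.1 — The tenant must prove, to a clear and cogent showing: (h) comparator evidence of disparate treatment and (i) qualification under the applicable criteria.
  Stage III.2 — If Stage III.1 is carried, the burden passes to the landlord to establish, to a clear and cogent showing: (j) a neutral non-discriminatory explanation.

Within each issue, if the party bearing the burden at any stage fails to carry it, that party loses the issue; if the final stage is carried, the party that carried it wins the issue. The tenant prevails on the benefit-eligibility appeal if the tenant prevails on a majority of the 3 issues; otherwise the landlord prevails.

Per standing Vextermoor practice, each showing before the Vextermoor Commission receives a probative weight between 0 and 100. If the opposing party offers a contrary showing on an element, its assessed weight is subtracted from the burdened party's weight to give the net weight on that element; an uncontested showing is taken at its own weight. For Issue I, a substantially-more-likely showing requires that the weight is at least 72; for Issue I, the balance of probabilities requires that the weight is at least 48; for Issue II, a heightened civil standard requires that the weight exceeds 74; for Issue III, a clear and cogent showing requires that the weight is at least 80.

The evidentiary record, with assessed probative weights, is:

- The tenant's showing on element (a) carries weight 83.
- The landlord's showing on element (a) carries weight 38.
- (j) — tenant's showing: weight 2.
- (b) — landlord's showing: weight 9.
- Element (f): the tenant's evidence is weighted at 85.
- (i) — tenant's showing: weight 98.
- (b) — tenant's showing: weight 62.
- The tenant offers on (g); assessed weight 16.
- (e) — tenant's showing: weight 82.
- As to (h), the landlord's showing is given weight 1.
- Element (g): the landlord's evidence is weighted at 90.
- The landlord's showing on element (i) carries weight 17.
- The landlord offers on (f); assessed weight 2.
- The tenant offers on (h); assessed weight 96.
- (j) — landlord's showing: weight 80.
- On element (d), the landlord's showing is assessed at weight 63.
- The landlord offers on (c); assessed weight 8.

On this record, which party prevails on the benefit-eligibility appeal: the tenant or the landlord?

tenant

— Issue I —
At Stage I.1 the tenant must meet the balance of probabilities (weight is at least 48): on (a) the weight is 83 less the opposing 38 gives net 45, < 48, so (a) does not meet the standard; on (b) the weight is 62 less the opposing 9 gives net 53, which does reach 48, so (b) meets the standard.
  Stage I.1 not carried; the tenant fails its burden.
So the landlord prevails on this issue.
— Issue II —
Stage II.1 — burden on tenant; standard: a heightened civil standard (weight exceeds 74).
    (e): 82 > 74 [met]
    (f): 85 − 2 = 83 > 74 [met]
  Stage II.1 carried; the burden shifts to the landlord.
Stage II.2 — burden on landlord; standard: a heightened civil standard (weight exceeds 74).
    (g): 90 − 16 = 74 ≤ 74 [not met]
  Not every element is met, so the landlord fails to carry Stage II.2.
The tenant prevails on this issue.
— Issue III —
Stage III.1 — burden on tenant; standard: a clear and cogent showing (weight is at least 80).
    (h): 96 − 1 = 95 ≥ 80 [met]
    (i): 98 − 17 = 81 ≥ 80 [met]
  The tenant carries Stage III.1; the landlord now bears the burden.
Stage III.2 — burden on landlord; standard: a clear and cogent showing (weight is at least 80).
    (j): 80 − 2 = 78 < 80 [not met]
  Not every element is met, so the landlord fails to carry Stage III.2.
The tenant prevails on this issue.
Per-issue: Issue I → landlord; Issue II → tenant; Issue III → tenant. The tenant must prevail on a majority of issues; overall, the tenant prevails.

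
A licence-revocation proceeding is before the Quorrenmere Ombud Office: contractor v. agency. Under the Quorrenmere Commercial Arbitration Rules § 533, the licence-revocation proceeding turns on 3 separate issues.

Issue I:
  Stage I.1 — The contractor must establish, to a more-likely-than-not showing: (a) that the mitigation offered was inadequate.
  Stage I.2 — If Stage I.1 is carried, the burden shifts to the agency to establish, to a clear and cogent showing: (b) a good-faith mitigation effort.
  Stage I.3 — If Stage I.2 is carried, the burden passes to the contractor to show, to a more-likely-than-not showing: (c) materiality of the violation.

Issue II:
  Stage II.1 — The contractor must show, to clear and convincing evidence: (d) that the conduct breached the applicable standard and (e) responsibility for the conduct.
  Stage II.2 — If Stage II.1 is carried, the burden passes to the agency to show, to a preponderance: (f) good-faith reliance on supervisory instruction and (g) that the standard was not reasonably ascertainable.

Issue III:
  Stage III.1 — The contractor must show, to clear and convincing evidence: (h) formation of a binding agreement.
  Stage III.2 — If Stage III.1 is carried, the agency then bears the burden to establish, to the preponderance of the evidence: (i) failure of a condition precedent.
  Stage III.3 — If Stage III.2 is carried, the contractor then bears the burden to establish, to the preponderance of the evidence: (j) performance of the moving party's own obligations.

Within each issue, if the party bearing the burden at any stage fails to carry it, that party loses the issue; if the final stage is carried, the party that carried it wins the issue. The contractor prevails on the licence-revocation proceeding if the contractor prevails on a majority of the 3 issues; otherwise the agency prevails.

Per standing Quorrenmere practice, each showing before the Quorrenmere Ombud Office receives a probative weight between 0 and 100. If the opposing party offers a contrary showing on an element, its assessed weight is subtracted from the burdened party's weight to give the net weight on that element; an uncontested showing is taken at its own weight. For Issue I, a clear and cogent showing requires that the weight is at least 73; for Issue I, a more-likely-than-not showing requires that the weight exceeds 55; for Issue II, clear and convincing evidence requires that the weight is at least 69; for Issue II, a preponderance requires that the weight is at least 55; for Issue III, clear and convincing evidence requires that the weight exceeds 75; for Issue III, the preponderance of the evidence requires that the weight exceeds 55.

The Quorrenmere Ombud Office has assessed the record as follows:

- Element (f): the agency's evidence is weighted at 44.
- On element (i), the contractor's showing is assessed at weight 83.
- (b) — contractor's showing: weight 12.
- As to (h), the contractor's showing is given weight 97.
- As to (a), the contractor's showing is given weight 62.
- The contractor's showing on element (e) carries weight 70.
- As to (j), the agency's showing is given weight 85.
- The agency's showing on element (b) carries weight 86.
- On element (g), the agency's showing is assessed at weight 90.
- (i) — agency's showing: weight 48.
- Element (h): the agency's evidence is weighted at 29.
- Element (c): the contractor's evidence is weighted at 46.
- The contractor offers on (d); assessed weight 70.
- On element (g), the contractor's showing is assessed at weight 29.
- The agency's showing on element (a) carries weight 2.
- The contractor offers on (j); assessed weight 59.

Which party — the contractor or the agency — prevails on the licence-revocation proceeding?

agency

— Issue I —
Stage I.1 (contractor, a more-likely-than-not showing, weight exceeds 55): (a) net 62−2=60 > 55 — meets.
  Stage I.1 is satisfied; the onus moves to the agency.
Stage I.2 (agency, a clear and cogent showing, weight is at least 73): (b) net 86−12=74 ≥ 73 — meets.
  Stage I.2 is satisfied; the onus moves to the contractor.
Stage I.3 (contractor, a more-likely-than-not showing, weight exceeds 55): (c) 46 ≤ 55 — fails.
  Not every element is met, so the contractor fails to carry Stage I.3.
The analysis ends at Stage I.3; the agency prevails on this issue.
— Issue II —
At Stage II.1 the contractor must meet clear and convincing evidence (weight is at least 69): on (d) the weight is 70, ≥ 69, so (d) meets the standard; on (e) the weight is 70, which does reach 69, so (e) meets the standard.
  Stage II.1 carried; the burden shifts to the agency.
At Stage II.2 the agency must meet a preponderance (weight is at least 55): on (f) the weight is 44, < 55, so (f) does not meet the standard; on (g) the weight is 90 less the opposing 29 gives net 61, ≥ 55, so (g) meets the standard.
  Stage II.2 not carried; the agency fails its burden.
The analysis ends at Stage II.2; the contractor prevails on this issue.
— Issue III —
Stage III.1 — burden on contractor; standard: clear and convincing evidence (weight exceeds 75).
    (h): 97 − 29 = 68 ≤ 75 [not met]
  Stage III.1 not carried; the contractor fails its burden.
The agency prevails on this issue.
Per-issue: Issue I → agency; Issue II → contractor; Issue III → agency. The contractor must prevail on a majority of issues; overall, the agency prevails.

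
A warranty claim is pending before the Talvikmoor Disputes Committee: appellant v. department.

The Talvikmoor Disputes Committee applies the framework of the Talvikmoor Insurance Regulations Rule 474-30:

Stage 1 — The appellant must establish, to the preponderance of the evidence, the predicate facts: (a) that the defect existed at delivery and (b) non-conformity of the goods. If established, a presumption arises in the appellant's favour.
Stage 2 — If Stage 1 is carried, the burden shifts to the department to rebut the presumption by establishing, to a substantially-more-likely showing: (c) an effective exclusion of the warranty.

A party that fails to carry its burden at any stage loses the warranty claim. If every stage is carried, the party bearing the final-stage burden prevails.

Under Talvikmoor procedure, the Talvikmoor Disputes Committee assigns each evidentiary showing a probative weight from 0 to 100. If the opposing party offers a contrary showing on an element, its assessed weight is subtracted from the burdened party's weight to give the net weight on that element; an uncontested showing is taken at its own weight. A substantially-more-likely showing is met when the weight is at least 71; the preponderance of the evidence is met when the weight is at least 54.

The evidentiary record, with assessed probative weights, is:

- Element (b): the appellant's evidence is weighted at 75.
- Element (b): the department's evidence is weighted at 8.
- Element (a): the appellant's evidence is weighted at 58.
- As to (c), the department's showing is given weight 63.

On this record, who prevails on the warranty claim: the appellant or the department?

At Stage 1 the appellant must meet the preponderance of the evidence (weight is at least 54): on (a) the weight is 58, which does reach 54, so (a) meets the standard; on (b) the weight is 75 less the opposing 8 gives net 67, which does reach 54, so (b) meets the standard.
  All elements met. The burden passes to the department.
At Stage 2 the department must meet a substantially-more-likely showing (weight is at least 71): on (c) the weight is 63, which does not reach 71, so (c) does not meet the standard.
  Not every element is met, so the department fails to carry Stage 2.
The appellant prevails.

appellant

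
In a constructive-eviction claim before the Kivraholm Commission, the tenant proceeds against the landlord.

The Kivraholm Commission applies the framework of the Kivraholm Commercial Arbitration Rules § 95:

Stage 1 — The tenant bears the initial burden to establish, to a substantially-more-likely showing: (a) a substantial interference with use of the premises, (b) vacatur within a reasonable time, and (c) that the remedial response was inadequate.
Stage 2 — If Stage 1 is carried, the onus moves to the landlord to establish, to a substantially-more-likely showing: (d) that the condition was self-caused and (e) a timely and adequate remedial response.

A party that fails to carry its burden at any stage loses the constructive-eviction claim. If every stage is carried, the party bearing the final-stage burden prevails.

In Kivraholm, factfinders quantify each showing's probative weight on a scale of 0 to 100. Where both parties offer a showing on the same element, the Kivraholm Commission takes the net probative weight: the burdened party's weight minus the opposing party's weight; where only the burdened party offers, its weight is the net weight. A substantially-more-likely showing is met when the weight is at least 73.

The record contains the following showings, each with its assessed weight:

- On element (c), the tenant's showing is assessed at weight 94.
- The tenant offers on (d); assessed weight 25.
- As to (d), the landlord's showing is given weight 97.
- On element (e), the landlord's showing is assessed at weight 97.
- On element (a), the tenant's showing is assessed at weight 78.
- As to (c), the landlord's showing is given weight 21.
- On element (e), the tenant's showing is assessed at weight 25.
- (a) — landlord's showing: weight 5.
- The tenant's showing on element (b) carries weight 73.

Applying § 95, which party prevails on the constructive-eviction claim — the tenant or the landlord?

Stage 1 (tenant, a substantially-more-likely showing, weight is at least 73): (a) net 78−5=73 ≥ 73 — meets; (b) 73 ≥ 73 — meets; (c) net 94−21=73 ≥ 73 — meets.
  Stage 1 is satisfied; the onus moves to the landlord.
Stage 2 (landlord, a substantially-more-likely showing, weight is at least 73): (d) net 97−25=72 < 73 — fails; (e) net 97−25=72 < 73 — fails.
  Not every element is met, so the landlord fails to carry Stage 2.
The tenant prevails.

tenant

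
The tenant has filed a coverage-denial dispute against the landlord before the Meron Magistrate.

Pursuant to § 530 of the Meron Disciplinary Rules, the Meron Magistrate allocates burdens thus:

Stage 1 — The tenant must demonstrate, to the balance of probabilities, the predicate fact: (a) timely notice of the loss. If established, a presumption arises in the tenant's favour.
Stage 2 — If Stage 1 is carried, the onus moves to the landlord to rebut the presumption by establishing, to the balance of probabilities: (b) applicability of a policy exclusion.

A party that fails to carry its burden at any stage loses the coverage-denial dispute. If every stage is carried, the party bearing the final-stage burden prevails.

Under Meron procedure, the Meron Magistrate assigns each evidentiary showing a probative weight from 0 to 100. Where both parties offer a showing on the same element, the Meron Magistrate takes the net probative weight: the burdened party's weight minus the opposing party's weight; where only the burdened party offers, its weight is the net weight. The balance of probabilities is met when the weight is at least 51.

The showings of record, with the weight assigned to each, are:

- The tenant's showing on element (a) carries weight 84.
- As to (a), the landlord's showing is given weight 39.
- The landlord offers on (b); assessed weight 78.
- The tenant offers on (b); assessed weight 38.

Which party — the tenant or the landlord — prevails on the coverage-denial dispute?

landlord

At Stage 1 the tenant must meet the balance of probabilities (weight is at least 51): on (a) the weight is 84 less the opposing 39 gives net 45, which does not reach 51, so (a) does not meet the standard.
  The tenant does not carry Stage 1.
The analysis ends at Stage 1; the landlord prevails.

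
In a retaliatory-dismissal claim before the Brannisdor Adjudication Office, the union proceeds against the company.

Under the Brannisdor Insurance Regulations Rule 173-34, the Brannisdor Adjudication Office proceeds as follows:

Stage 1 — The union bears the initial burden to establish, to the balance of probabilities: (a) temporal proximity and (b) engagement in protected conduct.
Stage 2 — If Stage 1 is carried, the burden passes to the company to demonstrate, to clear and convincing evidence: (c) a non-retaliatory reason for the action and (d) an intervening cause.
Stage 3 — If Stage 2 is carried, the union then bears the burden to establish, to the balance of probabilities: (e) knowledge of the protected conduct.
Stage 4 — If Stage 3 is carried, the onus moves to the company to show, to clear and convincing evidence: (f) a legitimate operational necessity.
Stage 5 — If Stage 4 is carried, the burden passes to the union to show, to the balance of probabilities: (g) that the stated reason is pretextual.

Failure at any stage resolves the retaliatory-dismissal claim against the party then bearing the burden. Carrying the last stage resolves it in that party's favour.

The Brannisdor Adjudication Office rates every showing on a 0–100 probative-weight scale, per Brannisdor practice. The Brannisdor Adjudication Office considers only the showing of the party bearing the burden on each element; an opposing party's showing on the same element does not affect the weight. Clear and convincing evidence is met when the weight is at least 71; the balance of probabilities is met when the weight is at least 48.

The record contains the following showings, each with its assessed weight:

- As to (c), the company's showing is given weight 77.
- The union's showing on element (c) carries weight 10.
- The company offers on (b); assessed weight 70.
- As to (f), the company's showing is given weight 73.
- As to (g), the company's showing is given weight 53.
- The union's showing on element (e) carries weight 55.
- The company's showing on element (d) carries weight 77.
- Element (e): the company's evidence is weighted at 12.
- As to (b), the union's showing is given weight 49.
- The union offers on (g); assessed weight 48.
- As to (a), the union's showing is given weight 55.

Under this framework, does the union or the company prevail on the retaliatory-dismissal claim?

union

Stage 1 (union, the balance of probabilities, weight is at least 48): (a) 55 ≥ 48 — meets; (b) 49 (company's 70 disregarded) ≥ 48 — meets.
  All elements met. The burden passes to the company.
Stage 2 (company, clear and convincing evidence, weight is at least 71): (c) 77 (union's 10 disregarded) ≥ 71 — meets; (d) 77 ≥ 71 — meets.
  Stage 2 is satisfied; the onus moves to the union.
Stage 3 (union, the balance of probabilities, weight is at least 48): (e) 55 (company's 12 disregarded) ≥ 48 — meets.
  All elements met. The burden passes to the company.
Stage 4 (company, clear and convincing evidence, weight is at least 71): (f) 73 ≥ 71 — meets.
  All elements met. The burden passes to the union.
Stage 5 (union, the balance of probabilities, weight is at least 48): (g) 48 (company's 53 disregarded) ≥ 48 — meets.
  All elements met at the final stage.
Every stage carried; the union prevails.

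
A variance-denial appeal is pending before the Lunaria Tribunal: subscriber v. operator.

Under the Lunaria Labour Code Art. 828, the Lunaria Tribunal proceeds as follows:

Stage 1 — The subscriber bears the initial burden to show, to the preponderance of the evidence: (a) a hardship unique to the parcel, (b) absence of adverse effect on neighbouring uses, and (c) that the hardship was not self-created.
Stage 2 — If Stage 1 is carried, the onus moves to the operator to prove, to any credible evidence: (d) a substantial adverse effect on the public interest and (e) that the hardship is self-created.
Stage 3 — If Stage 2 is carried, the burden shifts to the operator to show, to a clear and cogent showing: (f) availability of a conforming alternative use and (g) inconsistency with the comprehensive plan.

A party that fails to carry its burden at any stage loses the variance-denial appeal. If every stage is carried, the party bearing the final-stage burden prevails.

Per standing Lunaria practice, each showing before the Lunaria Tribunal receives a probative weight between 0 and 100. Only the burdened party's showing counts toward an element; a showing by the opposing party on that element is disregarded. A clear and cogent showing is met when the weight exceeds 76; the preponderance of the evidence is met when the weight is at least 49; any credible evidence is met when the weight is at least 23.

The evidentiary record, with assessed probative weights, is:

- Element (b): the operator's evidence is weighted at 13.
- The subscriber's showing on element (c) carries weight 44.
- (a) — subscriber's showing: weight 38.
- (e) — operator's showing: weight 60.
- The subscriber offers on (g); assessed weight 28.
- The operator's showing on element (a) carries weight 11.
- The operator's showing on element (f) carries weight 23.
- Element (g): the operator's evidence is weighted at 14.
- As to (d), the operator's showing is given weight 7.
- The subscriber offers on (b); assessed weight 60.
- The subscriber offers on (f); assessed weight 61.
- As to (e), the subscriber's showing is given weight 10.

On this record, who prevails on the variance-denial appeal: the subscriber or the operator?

Stage 1 (subscriber, the preponderance of the evidence, weight is at least 49): (a) 38 (operator's 11 disregarded) < 49 — fails; (b) 60 (operator's 13 disregarded) ≥ 49 — meets; (c) 44 < 49 — fails.
  Stage 1 not carried; the subscriber fails its burden.
The operator prevails.

operator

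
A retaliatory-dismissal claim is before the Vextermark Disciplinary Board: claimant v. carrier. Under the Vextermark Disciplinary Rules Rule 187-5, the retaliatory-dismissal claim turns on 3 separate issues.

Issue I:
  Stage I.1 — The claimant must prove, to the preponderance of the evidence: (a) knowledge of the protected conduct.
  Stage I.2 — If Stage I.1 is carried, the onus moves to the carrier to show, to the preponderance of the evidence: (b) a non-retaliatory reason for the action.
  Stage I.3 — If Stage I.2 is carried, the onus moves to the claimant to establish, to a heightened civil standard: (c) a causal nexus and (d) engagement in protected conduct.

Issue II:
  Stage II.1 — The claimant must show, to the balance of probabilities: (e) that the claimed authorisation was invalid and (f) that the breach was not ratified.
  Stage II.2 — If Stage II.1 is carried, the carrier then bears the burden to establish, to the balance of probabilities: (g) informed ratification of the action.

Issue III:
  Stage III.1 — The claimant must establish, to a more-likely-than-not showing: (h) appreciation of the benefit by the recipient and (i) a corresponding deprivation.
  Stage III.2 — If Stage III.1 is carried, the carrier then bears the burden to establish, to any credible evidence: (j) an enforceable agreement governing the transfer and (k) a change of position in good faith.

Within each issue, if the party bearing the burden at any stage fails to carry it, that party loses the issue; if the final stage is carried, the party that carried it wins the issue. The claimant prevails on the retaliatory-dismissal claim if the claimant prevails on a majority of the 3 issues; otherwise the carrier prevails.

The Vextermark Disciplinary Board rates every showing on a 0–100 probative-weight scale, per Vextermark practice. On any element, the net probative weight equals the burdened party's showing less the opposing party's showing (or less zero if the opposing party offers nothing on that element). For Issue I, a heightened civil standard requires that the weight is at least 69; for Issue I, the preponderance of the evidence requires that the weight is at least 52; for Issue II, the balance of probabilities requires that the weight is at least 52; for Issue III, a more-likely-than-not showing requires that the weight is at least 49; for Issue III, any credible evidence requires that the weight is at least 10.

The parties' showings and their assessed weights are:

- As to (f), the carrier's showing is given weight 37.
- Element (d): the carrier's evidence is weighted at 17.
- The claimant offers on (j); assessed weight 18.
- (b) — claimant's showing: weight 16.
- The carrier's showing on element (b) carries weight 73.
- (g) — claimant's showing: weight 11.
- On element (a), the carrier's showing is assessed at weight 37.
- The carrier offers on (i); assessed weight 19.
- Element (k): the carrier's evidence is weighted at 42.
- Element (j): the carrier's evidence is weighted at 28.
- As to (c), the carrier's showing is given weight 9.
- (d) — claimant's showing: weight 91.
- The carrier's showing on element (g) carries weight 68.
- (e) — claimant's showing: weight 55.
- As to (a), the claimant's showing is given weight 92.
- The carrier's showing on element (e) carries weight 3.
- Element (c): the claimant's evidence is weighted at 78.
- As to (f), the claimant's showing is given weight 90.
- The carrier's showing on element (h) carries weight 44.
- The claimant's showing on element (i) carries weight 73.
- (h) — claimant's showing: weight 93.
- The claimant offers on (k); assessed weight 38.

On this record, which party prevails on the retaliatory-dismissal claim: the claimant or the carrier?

— Issue I —
Stage I.1 — burden on claimant; standard: the preponderance of the evidence (weight is at least 52).
    (a): 92 − 37 = 55 ≥ 52 [met]
  All elements met. The burden passes to the carrier.
Stage I.2 — burden on carrier; standard: the preponderance of the evidence (weight is at least 52).
    (b): 73 − 16 = 57 ≥ 52 [met]
  Stage I.2 is satisfied; the onus moves to the claimant.
Stage I.3 — burden on claimant; standard: a heightened civil standard (weight is at least 69).
    (c): 78 − 9 = 69 ≥ 69 [met]
    (d): 91 − 17 = 74 ≥ 69 [met]
  All elements met at the final stage.
All stages carried — the claimant prevails on this issue.
— Issue II —
Stage II.1 (claimant, the balance of probabilities, weight is at least 52): (e) net 55−3=52 ≥ 52 — meets; (f) net 90−37=53 ≥ 52 — meets.
  The claimant carries Stage II.1; the carrier now bears the burden.
Stage II.2 (carrier, the balance of probabilities, weight is at least 52): (g) net 68−11=57 ≥ 52 — meets.
  All elements met at the final stage.
Every stage carried; the carrier prevails on this issue.
— Issue III —
Stage III.1 — burden on claimant; standard: a more-likely-than-not showing (weight is at least 49).
    (h): 93 − 44 = 49 ≥ 49 [met]
    (i): 73 − 19 = 54 ≥ 49 [met]
  Stage III.1 carried; the burden shifts to the carrier.
Stage III.2 — burden on carrier; standard: any credible evidence (weight is at least 10).
    (j): 28 − 18 = 10 ≥ 10 [met]
    (k): 42 − 38 = 4 < 10 [not met]
  The carrier does not carry Stage III.2.
So the claimant prevails on this issue.
Per-issue: Issue I → claimant; Issue II → carrier; Issue III → claimant. The claimant must prevail on a majority of issues; overall, the claimant prevails.

claimant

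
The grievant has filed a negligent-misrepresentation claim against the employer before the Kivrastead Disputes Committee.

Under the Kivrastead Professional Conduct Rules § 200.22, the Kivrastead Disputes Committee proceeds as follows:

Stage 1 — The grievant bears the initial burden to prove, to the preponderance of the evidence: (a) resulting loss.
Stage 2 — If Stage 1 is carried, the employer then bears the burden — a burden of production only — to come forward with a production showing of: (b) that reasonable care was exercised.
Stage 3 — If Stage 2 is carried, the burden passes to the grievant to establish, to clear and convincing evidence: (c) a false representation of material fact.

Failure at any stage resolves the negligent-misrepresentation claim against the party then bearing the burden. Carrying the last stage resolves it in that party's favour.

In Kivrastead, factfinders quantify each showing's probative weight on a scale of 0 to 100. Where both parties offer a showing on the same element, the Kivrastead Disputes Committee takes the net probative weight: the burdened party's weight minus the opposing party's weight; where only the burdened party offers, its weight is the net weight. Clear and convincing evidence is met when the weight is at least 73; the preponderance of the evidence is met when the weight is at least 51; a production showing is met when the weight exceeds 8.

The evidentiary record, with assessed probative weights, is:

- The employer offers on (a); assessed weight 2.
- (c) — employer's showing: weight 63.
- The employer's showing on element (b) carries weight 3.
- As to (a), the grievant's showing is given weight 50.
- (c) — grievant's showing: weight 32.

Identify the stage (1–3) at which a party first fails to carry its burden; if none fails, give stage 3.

Stage 1 — burden on grievant; standard: the preponderance of the evidence (weight is at least 51).
    (a): 50 − 2 = 48 < 51 [not met]
  Not every element is met, so the grievant fails to carry Stage 1.
The analysis ends at Stage 1; the employer prevails.

stage 1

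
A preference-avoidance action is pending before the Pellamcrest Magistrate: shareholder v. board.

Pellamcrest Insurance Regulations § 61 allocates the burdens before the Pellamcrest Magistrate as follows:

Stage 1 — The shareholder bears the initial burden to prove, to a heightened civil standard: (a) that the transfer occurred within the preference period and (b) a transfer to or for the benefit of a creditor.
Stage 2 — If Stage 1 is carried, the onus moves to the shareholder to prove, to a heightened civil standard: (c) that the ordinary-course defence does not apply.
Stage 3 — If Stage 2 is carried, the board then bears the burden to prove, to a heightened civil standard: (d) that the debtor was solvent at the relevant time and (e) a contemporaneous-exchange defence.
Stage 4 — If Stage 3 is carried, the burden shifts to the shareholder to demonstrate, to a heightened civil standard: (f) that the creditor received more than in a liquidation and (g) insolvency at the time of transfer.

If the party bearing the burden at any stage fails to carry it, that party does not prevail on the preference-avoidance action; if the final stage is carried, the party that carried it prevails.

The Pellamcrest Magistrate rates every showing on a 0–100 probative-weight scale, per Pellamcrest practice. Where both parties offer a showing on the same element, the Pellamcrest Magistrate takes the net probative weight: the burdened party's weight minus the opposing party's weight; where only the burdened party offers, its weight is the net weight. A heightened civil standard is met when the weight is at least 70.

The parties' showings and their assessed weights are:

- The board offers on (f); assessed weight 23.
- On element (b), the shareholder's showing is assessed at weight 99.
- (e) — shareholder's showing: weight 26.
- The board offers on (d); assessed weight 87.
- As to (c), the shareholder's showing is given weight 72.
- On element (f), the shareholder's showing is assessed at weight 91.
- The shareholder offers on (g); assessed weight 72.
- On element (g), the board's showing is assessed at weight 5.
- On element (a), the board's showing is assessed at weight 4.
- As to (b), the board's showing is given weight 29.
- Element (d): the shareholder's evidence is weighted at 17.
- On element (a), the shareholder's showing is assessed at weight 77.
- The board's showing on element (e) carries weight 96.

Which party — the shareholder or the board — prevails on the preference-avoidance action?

board

At Stage 1 the shareholder must meet a heightened civil standard (weight is at least 70): on (a) the weight is 77 less the opposing 4 gives net 73, which does reach 70, so (a) meets the standard; on (b) the weight is 99 less the opposing 29 gives net 70, which does reach 70, so (b) meets the standard.
  All elements met. The shareholder retains the burden for Stage 2.
At Stage 2 the shareholder must meet a heightened civil standard (weight is at least 70): on (c) the weight is 72, ≥ 70, so (c) meets the standard.
  The shareholder carries Stage 2; the board now bears the burden.
At Stage 3 the board must meet a heightened civil standard (weight is at least 70): on (d) the weight is 87 less the opposing 17 gives net 70, ≥ 70, so (d) meets the standard; on (e) the weight is 96 less the opposing 26 gives net 70, ≥ 70, so (e) meets the standard.
  Stage 3 is satisfied; the onus moves to the shareholder.
At Stage 4 the shareholder must meet a heightened civil standard (weight is at least 70): on (f) the weight is 91 less the opposing 23 gives net 68, which does not reach 70, so (f) does not meet the standard; on (g) the weight is 72 less the opposing 5 gives net 67, < 70, so (g) does not meet the standard.
  Stage 4 not carried; the shareholder fails its burden.
The board prevails.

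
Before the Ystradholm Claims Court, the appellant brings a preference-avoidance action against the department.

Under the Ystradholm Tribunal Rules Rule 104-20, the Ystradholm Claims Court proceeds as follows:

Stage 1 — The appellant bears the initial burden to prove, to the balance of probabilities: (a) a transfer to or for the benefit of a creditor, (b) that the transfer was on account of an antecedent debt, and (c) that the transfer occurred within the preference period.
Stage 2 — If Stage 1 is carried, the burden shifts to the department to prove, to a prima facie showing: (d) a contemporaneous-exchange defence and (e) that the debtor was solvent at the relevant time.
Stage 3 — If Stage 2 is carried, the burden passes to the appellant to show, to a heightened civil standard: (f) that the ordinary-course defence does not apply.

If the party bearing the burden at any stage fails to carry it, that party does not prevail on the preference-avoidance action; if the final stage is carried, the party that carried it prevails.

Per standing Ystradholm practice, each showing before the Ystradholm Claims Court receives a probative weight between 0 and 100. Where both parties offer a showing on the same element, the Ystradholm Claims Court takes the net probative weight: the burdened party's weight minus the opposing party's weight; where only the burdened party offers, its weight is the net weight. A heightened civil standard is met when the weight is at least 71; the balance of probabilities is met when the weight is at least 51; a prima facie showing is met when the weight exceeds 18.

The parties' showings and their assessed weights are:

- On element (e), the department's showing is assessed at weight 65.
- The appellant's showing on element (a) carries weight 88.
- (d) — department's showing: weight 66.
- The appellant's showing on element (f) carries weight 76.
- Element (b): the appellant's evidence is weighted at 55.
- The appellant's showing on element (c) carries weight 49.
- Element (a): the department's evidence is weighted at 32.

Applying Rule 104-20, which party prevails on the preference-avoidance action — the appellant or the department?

Stage 1 — burden on appellant; standard: the balance of probabilities (weight is at least 51).
    (a): 88 − 32 = 56 ≥ 51 [met]
    (b): 55 ≥ 51 [met]
    (c): 49 < 51 [not met]
  The appellant does not carry Stage 1.
The analysis ends at Stage 1; the department prevails.

department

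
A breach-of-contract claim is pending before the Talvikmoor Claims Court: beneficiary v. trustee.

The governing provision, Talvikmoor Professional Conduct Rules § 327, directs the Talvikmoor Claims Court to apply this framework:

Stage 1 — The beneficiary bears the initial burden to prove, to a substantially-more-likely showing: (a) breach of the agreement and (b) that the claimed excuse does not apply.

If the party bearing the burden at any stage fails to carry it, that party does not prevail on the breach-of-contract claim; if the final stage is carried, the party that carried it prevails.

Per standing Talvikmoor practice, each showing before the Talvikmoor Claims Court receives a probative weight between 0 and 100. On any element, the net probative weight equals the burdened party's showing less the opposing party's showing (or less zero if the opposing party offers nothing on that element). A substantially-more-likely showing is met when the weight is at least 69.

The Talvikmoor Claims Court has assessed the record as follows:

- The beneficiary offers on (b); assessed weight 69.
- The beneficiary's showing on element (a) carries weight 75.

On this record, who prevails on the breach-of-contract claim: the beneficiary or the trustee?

beneficiary

At Stage 1 the beneficiary must meet a substantially-more-likely showing (weight is at least 69): on (a) the weight is 75, which does reach 69, so (a) meets the standard; on (b) the weight is 69, ≥ 69, so (b) meets the standard.
  The beneficiary carries the last stage.
With every stage satisfied, the beneficiary prevails.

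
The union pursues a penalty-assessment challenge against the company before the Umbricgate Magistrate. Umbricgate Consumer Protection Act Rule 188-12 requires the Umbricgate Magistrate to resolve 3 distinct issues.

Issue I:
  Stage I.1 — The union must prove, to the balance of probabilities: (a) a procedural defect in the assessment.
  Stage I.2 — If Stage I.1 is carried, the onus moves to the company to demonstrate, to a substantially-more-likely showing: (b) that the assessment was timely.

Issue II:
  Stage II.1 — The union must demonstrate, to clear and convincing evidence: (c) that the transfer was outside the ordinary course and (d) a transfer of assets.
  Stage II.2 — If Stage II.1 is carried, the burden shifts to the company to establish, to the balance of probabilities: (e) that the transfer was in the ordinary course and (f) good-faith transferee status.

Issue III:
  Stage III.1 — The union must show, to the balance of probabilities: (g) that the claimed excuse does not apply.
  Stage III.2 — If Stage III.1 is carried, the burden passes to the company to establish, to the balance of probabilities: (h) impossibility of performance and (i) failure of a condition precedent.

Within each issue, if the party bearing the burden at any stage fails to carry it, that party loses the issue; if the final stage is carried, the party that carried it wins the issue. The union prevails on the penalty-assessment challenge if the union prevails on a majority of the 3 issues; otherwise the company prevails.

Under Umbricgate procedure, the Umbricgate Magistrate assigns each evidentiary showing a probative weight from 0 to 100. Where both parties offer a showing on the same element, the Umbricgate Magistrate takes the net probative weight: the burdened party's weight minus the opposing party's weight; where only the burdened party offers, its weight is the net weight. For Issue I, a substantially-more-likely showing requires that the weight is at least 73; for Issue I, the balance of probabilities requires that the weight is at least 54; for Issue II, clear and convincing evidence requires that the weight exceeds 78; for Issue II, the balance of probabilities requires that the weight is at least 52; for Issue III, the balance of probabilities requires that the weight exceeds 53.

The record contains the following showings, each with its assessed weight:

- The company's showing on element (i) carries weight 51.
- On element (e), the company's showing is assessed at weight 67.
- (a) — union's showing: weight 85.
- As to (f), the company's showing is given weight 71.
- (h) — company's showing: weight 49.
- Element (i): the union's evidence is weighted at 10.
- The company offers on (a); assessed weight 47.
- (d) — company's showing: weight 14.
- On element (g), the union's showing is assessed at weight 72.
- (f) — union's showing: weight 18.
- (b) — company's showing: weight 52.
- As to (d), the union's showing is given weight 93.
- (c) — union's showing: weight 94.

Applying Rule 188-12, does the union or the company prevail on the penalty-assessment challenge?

company

— Issue I —
Stage I.1 — burden on union; standard: the balance of probabilities (weight is at least 54).
    (a): 85 − 47 = 38 < 54 [not met]
  Stage I.1 not carried; the union fails its burden.
So the company prevails on this issue.
— Issue II —
At Stage II.1 the union must meet clear and convincing evidence (weight exceeds 78): on (c) the weight is 94, which does exceed 78, so (c) meets the standard; on (d) the weight is 93 less the opposing 14 gives net 79, which does exceed 78, so (d) meets the standard.
  The union carries Stage II.1; the company now bears the burden.
At Stage II.2 the company must meet the balance of probabilities (weight is at least 52): on (e) the weight is 67, which does reach 52, so (e) meets the standard; on (f) the weight is 71 less the opposing 18 gives net 53, ≥ 52, so (f) meets the standard.
  Stage II.2 carried; the final stage is satisfied.
All stages carried — the company prevails on this issue.
— Issue III —
Stage III.1 (union, the balance of probabilities, weight exceeds 53): (g) 72 > 53 — meets.
  Stage III.1 is satisfied; the onus moves to the company.
Stage III.2 (company, the balance of probabilities, weight exceeds 53): (h) 49 ≤ 53 — fails; (i) net 51−10=41 ≤ 53 — fails.
  Not every element is met, so the company fails to carry Stage III.2.
The union prevails on this issue.
Per-issue: Issue I → company; Issue II → company; Issue III → union. The union must prevail on a majority of issues; overall, the company prevails.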